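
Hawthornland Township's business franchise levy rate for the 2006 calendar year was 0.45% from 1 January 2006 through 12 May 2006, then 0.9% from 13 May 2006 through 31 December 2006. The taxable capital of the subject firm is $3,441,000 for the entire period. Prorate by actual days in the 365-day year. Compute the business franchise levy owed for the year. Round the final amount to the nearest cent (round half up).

$25,369.13

1 January – 12 May 2006: 132 days at 0.45% → $3,441,000 × 0.45% × 132/365 = $5,599.8740
13 May – 31 December 2006: 233 days at 0.9% → $3,441,000 × 0.9% × 233/365 = $19,769.2521
Total = $25,369.1260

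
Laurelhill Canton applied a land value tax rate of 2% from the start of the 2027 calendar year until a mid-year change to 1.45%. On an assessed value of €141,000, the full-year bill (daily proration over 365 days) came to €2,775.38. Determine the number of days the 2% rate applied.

344 days

Let d = days at the first rate; then 365 − d days at the second rate.
€141,000 × [2%·d + 1.45%·(365−d)] / 365 = €2,775.38
Solving gives d = 344, so the new rate took effect on 11 Dec 2027.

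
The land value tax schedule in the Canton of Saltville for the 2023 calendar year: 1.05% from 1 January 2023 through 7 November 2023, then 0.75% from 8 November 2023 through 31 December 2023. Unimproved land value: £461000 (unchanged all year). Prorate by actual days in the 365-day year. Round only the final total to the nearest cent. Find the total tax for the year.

£4635.89

1 January – 7 November 2023: 311 days at 1.05% → £461000 × 1.05% × 311/365 = £4124.3712
8 November – 31 December 2023: 54 days at 0.75% → £461000 × 0.75% × 54/365 = £511.5205
Total = £4635.8918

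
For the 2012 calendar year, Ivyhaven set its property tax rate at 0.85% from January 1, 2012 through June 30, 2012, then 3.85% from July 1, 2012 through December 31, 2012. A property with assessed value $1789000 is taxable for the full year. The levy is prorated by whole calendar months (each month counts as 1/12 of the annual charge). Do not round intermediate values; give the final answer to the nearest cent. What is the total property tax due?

$42041.50

January 1 – June 30, 2012: 6 months at 0.85% → $1789000 × 0.85% × 6/12 = $7603.2500
July 1 – December 31, 2012: 6 months at 3.85% → $1789000 × 3.85% × 6/12 = $34438.2500
Total = $42041.5000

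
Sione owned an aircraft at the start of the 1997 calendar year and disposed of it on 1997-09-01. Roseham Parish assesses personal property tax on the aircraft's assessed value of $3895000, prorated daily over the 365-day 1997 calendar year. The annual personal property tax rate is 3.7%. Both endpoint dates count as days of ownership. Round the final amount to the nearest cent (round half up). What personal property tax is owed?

$96339.89

Days held (1997-01-01 to 1997-09-01): 244 out of 365
Tax = $3895000 × 3.7% × 244/365 = $96339.8904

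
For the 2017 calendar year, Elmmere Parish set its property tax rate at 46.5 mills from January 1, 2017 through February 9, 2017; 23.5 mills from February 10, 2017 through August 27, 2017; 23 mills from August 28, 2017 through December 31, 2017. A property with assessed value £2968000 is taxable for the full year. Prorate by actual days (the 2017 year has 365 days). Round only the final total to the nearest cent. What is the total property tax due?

January 1 – February 9, 2017: 40 days at 46.5 mills → £2968000 × 4.65% × 40/365 = £15124.6027
February 10 – August 27, 2017: 199 days at 23.5 mills → £2968000 × 2.35% × 199/365 = £38026.9918
August 28 – December 31, 2017: 126 days at 23 mills → £2968000 × 2.3% × 126/365 = £23565.1068
Total = £76716.7014

£76716.70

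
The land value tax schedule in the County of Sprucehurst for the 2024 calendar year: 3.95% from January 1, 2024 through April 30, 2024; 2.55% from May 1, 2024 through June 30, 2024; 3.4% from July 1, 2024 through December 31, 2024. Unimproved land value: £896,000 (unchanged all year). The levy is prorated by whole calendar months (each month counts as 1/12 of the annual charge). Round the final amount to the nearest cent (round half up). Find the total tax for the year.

January 1 – April 30, 2024: 4 months at 3.95% → £896,000 × 3.95% × 4/12 = £11,797.3333
May 1 – June 30, 2024: 2 months at 2.55% → £896,000 × 2.55% × 2/12 = £3,808.0000
July 1 – December 31, 2024: 6 months at 3.4% → £896,000 × 3.4% × 6/12 = £15,232.0000
Total = £30,837.3333

£30,837.33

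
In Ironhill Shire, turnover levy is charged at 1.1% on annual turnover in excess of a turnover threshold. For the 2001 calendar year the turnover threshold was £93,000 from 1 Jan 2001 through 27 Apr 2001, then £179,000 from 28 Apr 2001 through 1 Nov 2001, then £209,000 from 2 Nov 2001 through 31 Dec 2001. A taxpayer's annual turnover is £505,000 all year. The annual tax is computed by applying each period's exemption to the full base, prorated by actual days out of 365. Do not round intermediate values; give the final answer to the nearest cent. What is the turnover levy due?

1 Jan – 27 Apr 2001: 117 days, exemption £93,000 → (£505,000 − £93,000) × 1.1% × 117/365 = £1,452.7233
28 Apr – 1 Nov 2001: 188 days, exemption £179,000 → (£505,000 − £179,000) × 1.1% × 188/365 = £1,847.0356
2 Nov – 31 Dec 2001: 60 days, exemption £209,000 → (£505,000 − £209,000) × 1.1% × 60/365 = £535.2329
Total = £3,834.9918

£3,834.99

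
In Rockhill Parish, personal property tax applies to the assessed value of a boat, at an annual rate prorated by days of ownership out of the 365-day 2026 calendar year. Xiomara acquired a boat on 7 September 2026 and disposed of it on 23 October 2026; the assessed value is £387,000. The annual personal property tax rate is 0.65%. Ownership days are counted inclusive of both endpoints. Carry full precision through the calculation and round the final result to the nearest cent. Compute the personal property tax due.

£323.91

Days held (7 September – 23 October 2026): 47 out of 365
Tax = £387,000 × 0.65% × 47/365 = £323.9137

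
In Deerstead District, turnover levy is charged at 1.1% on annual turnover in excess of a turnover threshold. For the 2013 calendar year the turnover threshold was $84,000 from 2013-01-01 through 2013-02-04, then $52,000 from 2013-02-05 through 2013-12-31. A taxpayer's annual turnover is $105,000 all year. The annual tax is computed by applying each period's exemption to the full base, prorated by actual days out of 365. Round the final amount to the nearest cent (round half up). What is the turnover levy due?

2013-01-01 to 2013-02-04: 35 days, exemption $84,000 → ($105,000 − $84,000) × 1.1% × 35/365 = $22.1507
2013-02-05 to 2013-12-31: 330 days, exemption $52,000 → ($105,000 − $52,000) × 1.1% × 330/365 = $527.0959
Total = $549.2466

$549.25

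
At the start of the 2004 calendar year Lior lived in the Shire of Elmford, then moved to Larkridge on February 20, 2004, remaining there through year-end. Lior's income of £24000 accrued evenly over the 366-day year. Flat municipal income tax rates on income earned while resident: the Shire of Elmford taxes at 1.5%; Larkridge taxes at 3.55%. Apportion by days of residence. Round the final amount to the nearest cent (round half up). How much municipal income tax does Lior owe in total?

The Shire of Elmford, January 1 – February 19, 2004: 50 days → £24000 × 1.5% × 50/366 = £49.1803
Larkridge, February 20 – December 31, 2004: 316 days → £24000 × 3.55% × 316/366 = £735.6066
Total = £784.7869

£784.79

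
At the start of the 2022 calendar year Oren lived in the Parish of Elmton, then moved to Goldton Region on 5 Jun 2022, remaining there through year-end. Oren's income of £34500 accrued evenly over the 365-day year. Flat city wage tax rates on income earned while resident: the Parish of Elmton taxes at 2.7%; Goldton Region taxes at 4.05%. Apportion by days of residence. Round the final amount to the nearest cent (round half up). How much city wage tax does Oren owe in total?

£1199.47

The Parish of Elmton, 1 Jan – 4 Jun 2022: 155 days → £34500 × 2.7% × 155/365 = £395.5685
Goldton Region, 5 Jun – 31 Dec 2022: 210 days → £34500 × 4.05% × 210/365 = £803.8973
Total = £1199.4658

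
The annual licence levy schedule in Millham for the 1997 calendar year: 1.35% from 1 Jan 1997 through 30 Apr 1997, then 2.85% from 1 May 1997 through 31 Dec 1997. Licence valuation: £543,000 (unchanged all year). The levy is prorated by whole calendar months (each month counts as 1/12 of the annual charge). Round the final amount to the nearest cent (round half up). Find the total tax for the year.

£12,760.50

1 Jan – 30 Apr 1997: 4 months at 1.35% → £543,000 × 1.35% × 4/12 = £2,443.5000
1 May – 31 Dec 1997: 8 months at 2.85% → £543,000 × 2.85% × 8/12 = £10,317.0000
Total = £12,760.5000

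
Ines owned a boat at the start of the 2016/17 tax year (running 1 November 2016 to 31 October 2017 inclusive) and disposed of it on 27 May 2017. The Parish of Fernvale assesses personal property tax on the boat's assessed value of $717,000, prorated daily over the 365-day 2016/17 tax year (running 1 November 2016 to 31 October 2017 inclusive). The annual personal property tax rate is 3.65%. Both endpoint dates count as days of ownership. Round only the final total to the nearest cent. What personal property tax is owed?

Days held (1 Nov 2016 – 27 May 2017): 208 out of 365
Tax = $717,000 × 3.65% × 208/365 = $14,913.6000

$14,913.60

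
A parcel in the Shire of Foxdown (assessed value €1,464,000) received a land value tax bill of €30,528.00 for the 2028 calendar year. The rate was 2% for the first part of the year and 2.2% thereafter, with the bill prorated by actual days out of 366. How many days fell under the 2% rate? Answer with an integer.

210 days

Let d = days at the first rate; then 366 − d days at the second rate.
€1,464,000 × [2%·d + 2.2%·(366−d)] / 366 = €30,528.00
Solving gives d = 210, so the new rate took effect on 29 July 2028.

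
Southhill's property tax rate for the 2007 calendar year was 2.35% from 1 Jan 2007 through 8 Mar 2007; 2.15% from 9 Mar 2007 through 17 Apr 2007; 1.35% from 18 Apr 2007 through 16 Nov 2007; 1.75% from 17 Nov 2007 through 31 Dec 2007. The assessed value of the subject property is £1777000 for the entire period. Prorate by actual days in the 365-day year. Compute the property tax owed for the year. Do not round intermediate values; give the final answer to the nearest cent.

£29685.64

1 Jan – 8 Mar 2007: 67 days at 2.35% → £1777000 × 2.35% × 67/365 = £7665.4425
9 Mar – 17 Apr 2007: 40 days at 2.15% → £1777000 × 2.15% × 40/365 = £4186.9041
18 Apr – 16 Nov 2007: 213 days at 1.35% → £1777000 × 1.35% × 213/365 = £13999.3521
17 Nov – 31 Dec 2007: 45 days at 1.75% → £1777000 × 1.75% × 45/365 = £3833.9384
Total = £29685.6370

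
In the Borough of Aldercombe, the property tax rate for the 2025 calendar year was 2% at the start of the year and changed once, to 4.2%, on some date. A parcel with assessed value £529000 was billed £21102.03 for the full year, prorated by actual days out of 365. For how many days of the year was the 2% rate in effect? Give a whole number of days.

35 days

Let d = days at the first rate; then 365 − d days at the second rate.
£529000 × [2%·d + 4.2%·(365−d)] / 365 = £21102.03
Solving gives d = 35, so the new rate took effect on 5 February 2025.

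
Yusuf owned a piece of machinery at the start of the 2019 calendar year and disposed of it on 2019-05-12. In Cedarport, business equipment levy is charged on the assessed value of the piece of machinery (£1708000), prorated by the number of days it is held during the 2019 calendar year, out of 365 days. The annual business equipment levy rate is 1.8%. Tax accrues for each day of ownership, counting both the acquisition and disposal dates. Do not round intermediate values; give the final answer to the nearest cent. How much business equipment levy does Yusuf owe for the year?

£11118.38

Days held (2019-01-01 to 2019-05-12): 132 out of 365
Tax = £1708000 × 1.8% × 132/365 = £11118.3781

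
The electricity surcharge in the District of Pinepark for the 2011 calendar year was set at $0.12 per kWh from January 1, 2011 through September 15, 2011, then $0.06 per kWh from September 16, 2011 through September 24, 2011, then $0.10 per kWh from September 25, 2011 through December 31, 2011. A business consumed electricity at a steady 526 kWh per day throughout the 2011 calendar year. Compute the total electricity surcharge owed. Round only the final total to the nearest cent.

January 1 – September 15, 2011: 258 days × 526 kWh/day = 135,708 kWh at $0.12/kWh → $16,284.96
September 16 – September 24, 2011: 9 days × 526 kWh/day = 4,734 kWh at $0.06/kWh → $284.04
September 25 – December 31, 2011: 98 days × 526 kWh/day = 51,548 kWh at $0.10/kWh → $5,154.80

$21,723.80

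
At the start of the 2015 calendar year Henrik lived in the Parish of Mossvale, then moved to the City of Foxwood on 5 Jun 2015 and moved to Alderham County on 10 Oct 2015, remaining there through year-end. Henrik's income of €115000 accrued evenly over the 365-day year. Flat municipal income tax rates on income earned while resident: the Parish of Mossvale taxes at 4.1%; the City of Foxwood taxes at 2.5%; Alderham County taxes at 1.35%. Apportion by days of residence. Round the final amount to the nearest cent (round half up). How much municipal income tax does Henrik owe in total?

€3355.64

The Parish of Mossvale, 1 Jan – 4 Jun 2015: 155 days → €115000 × 4.1% × 155/365 = €2002.2603
The City of Foxwood, 5 Jun – 9 Oct 2015: 127 days → €115000 × 2.5% × 127/365 = €1000.3425
Alderham County, 10 Oct – 31 Dec 2015: 83 days → €115000 × 1.35% × 83/365 = €353.0342
Total = €3355.6370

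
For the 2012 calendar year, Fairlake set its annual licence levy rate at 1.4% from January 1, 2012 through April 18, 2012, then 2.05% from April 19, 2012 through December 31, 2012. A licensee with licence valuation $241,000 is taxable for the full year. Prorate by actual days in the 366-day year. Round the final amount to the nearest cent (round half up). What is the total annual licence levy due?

January 1 – April 18, 2012: 109 days at 1.4% → $241,000 × 1.4% × 109/366 = $1,004.8251
April 19 – December 31, 2012: 257 days at 2.05% → $241,000 × 2.05% × 257/366 = $3,469.1489
Total = $4,473.9740

$4,473.97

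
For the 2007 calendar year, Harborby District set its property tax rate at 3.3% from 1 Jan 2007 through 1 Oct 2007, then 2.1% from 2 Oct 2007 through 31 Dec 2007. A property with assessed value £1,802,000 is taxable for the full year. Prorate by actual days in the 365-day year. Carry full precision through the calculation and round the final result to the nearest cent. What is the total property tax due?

1 Jan – 1 Oct 2007: 274 days at 3.3% → £1,802,000 × 3.3% × 274/365 = £44,640.2301
2 Oct – 31 Dec 2007: 91 days at 2.1% → £1,802,000 × 2.1% × 91/365 = £9,434.5808
Total = £54,074.8110

£54,074.81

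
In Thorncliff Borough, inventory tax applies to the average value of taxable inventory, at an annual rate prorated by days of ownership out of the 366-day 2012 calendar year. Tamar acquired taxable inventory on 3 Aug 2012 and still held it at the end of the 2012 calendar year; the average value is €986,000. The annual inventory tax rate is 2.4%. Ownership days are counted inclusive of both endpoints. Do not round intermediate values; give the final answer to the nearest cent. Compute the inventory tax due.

€9,763.02

Days held (3 Aug – 31 Dec 2012): 151 out of 366
Tax = €986,000 × 2.4% × 151/366 = €9,763.0164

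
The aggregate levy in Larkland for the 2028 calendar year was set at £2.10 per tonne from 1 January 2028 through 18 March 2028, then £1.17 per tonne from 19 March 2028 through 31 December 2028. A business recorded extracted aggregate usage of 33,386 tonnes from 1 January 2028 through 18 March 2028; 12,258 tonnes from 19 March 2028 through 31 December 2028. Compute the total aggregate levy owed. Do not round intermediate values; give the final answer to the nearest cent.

£84,452.46

1 January – 18 March 2028: 33,386 tonnes at £2.10/tonne → £70,110.60
19 March – 31 December 2028: 12,258 tonnes at £1.17/tonne → £14,341.86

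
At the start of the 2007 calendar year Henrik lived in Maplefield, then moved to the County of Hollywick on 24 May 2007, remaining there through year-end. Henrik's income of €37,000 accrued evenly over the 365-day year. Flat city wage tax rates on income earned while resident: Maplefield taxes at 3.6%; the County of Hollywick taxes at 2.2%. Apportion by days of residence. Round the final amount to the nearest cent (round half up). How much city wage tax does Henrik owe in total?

€1,016.94

Maplefield, 1 Jan – 23 May 2007: 143 days → €37,000 × 3.6% × 143/365 = €521.8521
The County of Hollywick, 24 May – 31 Dec 2007: 222 days → €37,000 × 2.2% × 222/365 = €495.0904
Total = €1,016.9425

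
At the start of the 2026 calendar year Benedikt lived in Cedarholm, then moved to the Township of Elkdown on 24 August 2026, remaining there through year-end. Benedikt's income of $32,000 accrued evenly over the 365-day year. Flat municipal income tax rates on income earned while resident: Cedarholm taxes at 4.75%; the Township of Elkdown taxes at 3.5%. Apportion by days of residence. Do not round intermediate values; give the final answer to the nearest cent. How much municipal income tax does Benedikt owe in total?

Cedarholm, 1 January – 23 August 2026: 235 days → $32,000 × 4.75% × 235/365 = $978.6301
The Township of Elkdown, 24 August – 31 December 2026: 130 days → $32,000 × 3.5% × 130/365 = $398.9041
Total = $1,377.5342

$1,377.53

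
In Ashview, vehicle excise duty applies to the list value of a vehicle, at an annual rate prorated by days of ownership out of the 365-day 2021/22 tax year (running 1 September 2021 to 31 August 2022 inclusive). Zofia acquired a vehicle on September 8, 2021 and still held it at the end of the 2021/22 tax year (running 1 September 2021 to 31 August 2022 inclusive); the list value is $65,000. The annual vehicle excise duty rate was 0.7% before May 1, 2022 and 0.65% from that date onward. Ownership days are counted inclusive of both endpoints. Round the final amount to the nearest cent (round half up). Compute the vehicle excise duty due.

September 8, 2021 – April 30, 2022: 235 days at 0.7% → $65,000 × 0.7% × 235/365 = $292.9452
May 1 – August 31, 2022: 123 days at 0.65% → $65,000 × 0.65% × 123/365 = $142.3767
Total = $435.3219

$435.32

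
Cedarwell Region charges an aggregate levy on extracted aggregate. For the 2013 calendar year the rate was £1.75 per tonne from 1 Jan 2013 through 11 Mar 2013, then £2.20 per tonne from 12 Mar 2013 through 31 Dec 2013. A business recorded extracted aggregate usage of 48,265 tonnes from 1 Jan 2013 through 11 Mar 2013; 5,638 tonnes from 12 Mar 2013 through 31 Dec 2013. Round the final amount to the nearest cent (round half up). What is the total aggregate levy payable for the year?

1 Jan – 11 Mar 2013: 48,265 tonnes at £1.75/tonne → £84,463.75
12 Mar – 31 Dec 2013: 5,638 tonnes at £2.20/tonne → £12,403.60

£96,867.35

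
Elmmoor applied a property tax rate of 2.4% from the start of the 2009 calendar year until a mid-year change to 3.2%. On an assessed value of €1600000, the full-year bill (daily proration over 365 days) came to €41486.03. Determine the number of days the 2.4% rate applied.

Let d = days at the first rate; then 365 − d days at the second rate.
€1600000 × [2.4%·d + 3.2%·(365−d)] / 365 = €41486.03
Solving gives d = 277, so the new rate took effect on 5 Oct 2009.

277 days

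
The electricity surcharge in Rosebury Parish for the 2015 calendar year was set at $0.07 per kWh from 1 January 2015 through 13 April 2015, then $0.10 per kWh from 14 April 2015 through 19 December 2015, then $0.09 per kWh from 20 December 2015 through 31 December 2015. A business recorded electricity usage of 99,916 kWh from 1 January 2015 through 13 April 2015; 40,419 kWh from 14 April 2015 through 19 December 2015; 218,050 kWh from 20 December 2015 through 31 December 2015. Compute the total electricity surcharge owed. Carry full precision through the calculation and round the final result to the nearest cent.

$30,660.52

1 January – 13 April 2015: 99,916 kWh at $0.07/kWh → $6,994.12
14 April – 19 December 2015: 40,419 kWh at $0.10/kWh → $4,041.90
20 December – 31 December 2015: 218,050 kWh at $0.09/kWh → $19,624.50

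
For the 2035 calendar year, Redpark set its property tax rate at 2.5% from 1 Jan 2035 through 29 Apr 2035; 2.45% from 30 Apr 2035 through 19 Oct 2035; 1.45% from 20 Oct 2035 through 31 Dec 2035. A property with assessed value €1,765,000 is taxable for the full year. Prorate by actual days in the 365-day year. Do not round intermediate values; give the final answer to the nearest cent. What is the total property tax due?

€40,000.22

1 Jan – 29 Apr 2035: 119 days at 2.5% → €1,765,000 × 2.5% × 119/365 = €14,385.9589
30 Apr – 19 Oct 2035: 173 days at 2.45% → €1,765,000 × 2.45% × 173/365 = €20,495.7603
20 Oct – 31 Dec 2035: 73 days at 1.45% → €1,765,000 × 1.45% × 73/365 = €5,118.5000
Total = €40,000.2192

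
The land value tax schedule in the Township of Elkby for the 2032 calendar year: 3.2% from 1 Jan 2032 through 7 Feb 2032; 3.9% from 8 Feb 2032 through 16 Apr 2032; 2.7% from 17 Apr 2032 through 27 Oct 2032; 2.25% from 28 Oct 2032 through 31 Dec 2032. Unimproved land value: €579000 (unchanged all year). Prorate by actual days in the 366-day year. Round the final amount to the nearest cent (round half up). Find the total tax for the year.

1 Jan – 7 Feb 2032: 38 days at 3.2% → €579000 × 3.2% × 38/366 = €1923.6721
8 Feb – 16 Apr 2032: 69 days at 3.9% → €579000 × 3.9% × 69/366 = €4257.0738
17 Apr – 27 Oct 2032: 194 days at 2.7% → €579000 × 2.7% × 194/366 = €8286.3443
28 Oct – 31 Dec 2032: 65 days at 2.25% → €579000 × 2.25% × 65/366 = €2313.6270
Total = €16780.7172

€16780.72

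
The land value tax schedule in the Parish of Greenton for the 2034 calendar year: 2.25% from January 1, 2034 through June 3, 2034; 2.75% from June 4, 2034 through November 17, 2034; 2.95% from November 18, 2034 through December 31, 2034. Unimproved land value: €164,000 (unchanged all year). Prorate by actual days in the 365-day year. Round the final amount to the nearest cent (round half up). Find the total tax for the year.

January 1 – June 3, 2034: 154 days at 2.25% → €164,000 × 2.25% × 154/365 = €1,556.8767
June 4 – November 17, 2034: 167 days at 2.75% → €164,000 × 2.75% × 167/365 = €2,063.4795
November 18 – December 31, 2034: 44 days at 2.95% → €164,000 × 2.95% × 44/365 = €583.2110
Total = €4,203.5671

€4,203.57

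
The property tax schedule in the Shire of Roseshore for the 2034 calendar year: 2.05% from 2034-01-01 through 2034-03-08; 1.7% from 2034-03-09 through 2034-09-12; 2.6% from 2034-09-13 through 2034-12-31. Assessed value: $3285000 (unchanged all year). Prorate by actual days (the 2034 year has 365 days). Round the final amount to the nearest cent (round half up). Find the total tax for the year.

2034-01-01 to 2034-03-08: 67 days at 2.05% → $3285000 × 2.05% × 67/365 = $12361.5000
2034-03-09 to 2034-09-12: 188 days at 1.7% → $3285000 × 1.7% × 188/365 = $28764.0000
2034-09-13 to 2034-12-31: 110 days at 2.6% → $3285000 × 2.6% × 110/365 = $25740.0000
Total = $66865.5000

$66865.50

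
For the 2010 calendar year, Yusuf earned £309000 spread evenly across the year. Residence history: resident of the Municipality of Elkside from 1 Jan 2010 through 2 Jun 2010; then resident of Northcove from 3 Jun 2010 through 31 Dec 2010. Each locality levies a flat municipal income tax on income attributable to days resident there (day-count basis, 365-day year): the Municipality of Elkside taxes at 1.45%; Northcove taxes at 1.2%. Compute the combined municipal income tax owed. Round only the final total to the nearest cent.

The Municipality of Elkside, 1 Jan – 2 Jun 2010: 153 days → £309000 × 1.45% × 153/365 = £1878.1274
Northcove, 3 Jun – 31 Dec 2010: 212 days → £309000 × 1.2% × 212/365 = £2153.6877
Total = £4031.8151

£4031.82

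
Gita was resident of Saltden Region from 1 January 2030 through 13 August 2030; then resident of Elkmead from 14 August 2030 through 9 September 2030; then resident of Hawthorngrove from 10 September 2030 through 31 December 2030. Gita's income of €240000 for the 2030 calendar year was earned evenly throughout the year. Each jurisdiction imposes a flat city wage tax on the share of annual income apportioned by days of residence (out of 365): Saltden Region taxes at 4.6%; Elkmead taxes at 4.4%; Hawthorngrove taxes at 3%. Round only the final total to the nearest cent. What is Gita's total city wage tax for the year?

€9815.67

Saltden Region, 1 January – 13 August 2030: 225 days → €240000 × 4.6% × 225/365 = €6805.4795
Elkmead, 14 August – 9 September 2030: 27 days → €240000 × 4.4% × 27/365 = €781.1507
Hawthorngrove, 10 September – 31 December 2030: 113 days → €240000 × 3% × 113/365 = €2229.0411
Total = €9815.6712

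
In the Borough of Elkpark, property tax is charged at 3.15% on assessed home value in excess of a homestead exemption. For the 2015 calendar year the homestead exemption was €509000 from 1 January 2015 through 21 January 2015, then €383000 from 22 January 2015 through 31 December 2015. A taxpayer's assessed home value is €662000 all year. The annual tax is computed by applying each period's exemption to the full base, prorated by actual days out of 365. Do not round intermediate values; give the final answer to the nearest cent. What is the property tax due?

1 January – 21 January 2015: 21 days, exemption €509000 → (€662000 − €509000) × 3.15% × 21/365 = €277.2863
22 January – 31 December 2015: 344 days, exemption €383000 → (€662000 − €383000) × 3.15% × 344/365 = €8282.8603
Total = €8560.1466

€8560.15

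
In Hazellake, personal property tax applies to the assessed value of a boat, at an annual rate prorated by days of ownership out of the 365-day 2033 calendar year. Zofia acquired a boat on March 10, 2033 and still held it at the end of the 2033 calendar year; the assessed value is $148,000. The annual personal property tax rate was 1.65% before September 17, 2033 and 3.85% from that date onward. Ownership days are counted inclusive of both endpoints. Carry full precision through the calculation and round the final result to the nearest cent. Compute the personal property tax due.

$2,932.63

March 10 – September 16, 2033: 191 days at 1.65% → $148,000 × 1.65% × 191/365 = $1,277.8685
September 17 – December 31, 2033: 106 days at 3.85% → $148,000 × 3.85% × 106/365 = $1,654.7616
Total = $2,932.6301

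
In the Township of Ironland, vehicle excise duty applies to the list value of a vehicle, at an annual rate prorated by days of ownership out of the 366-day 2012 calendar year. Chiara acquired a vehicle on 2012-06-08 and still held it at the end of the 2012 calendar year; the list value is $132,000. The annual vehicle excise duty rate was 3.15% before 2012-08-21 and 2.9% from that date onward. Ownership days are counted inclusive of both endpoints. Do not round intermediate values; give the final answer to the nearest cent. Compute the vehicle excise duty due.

2012-06-08 to 2012-08-20: 74 days at 3.15% → $132,000 × 3.15% × 74/366 = $840.6885
2012-08-21 to 2012-12-31: 133 days at 2.9% → $132,000 × 2.9% × 133/366 = $1,391.0492
Total = $2,231.7377

$2,231.74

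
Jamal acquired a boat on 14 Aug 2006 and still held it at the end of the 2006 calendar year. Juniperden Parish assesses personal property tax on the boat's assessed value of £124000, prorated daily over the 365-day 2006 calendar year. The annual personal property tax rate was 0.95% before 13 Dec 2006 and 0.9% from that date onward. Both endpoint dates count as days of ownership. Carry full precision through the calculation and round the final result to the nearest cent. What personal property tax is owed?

14 Aug – 12 Dec 2006: 121 days at 0.95% → £124000 × 0.95% × 121/365 = £390.5151
13 Dec – 31 Dec 2006: 19 days at 0.9% → £124000 × 0.9% × 19/365 = £58.0932
Total = £448.6082

£448.61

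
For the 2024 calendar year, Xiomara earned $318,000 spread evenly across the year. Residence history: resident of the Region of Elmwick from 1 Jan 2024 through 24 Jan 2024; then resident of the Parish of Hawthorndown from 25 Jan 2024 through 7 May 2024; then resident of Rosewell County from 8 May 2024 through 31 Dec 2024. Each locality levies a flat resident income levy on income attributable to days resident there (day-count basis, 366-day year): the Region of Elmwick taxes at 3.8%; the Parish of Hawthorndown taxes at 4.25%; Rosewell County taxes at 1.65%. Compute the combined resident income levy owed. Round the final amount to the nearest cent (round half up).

The Region of Elmwick, 1 Jan – 24 Jan 2024: 24 days → $318,000 × 3.8% × 24/366 = $792.3934
The Parish of Hawthorndown, 25 Jan – 7 May 2024: 104 days → $318,000 × 4.25% × 104/366 = $3,840.3279
Rosewell County, 8 May – 31 Dec 2024: 238 days → $318,000 × 1.65% × 238/366 = $3,411.9836
Total = $8,044.7049

$8,044.70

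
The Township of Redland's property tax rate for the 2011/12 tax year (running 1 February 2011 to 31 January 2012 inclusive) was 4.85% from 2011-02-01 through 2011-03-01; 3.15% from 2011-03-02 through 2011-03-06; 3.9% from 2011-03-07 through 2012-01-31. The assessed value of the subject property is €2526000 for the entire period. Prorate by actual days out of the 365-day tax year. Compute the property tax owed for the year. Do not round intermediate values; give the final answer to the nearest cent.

2011-02-01 to 2011-03-01: 29 days at 4.85% → €2526000 × 4.85% × 29/365 = €9733.7507
2011-03-02 to 2011-03-06: 5 days at 3.15% → €2526000 × 3.15% × 5/365 = €1089.9863
2011-03-07 to 2012-01-31: 331 days at 3.9% → €2526000 × 3.9% × 331/365 = €89337.3534
Total = €100161.0904

€100161.09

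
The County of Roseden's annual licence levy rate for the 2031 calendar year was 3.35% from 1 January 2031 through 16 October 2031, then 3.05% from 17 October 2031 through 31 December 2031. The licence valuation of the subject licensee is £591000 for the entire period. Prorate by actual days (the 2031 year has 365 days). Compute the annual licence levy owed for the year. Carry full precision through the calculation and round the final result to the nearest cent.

£19429.33

1 January – 16 October 2031: 289 days at 3.35% → £591000 × 3.35% × 289/365 = £15676.0726
17 October – 31 December 2031: 76 days at 3.05% → £591000 × 3.05% × 76/365 = £3753.2548
Total = £19429.3274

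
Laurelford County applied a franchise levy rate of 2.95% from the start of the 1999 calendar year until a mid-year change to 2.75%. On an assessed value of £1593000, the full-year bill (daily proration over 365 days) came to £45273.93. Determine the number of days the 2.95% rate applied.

Let d = days at the first rate; then 365 − d days at the second rate.
£1593000 × [2.95%·d + 2.75%·(365−d)] / 365 = £45273.93
Solving gives d = 168, so the new rate took effect on 18 Jun 1999.

168 days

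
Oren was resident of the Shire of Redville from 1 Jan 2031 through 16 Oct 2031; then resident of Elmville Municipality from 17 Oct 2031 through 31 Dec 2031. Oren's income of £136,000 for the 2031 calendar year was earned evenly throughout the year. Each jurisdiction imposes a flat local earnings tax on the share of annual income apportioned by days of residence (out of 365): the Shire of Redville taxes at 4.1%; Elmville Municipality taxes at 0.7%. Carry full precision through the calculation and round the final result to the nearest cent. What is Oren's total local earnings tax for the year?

The Shire of Redville, 1 Jan – 16 Oct 2031: 289 days → £136,000 × 4.1% × 289/365 = £4,414.9699
Elmville Municipality, 17 Oct – 31 Dec 2031: 76 days → £136,000 × 0.7% × 76/365 = £198.2247
Total = £4,613.1945

£4,613.19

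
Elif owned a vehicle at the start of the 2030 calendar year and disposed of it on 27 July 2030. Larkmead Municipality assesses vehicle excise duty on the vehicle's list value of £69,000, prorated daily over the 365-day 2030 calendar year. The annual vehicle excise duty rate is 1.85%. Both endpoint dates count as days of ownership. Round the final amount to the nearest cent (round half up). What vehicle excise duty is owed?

£727.43

Days held (1 January – 27 July 2030): 208 out of 365
Tax = £69,000 × 1.85% × 208/365 = £727.4301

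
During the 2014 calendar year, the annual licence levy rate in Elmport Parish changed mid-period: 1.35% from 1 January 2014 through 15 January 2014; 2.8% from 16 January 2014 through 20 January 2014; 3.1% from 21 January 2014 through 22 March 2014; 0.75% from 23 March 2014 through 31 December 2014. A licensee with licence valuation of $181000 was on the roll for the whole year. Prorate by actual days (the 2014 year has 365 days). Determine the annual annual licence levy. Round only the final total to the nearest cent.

1 January – 15 January 2014: 15 days at 1.35% → $181000 × 1.35% × 15/365 = $100.4178
16 January – 20 January 2014: 5 days at 2.8% → $181000 × 2.8% × 5/365 = $69.4247
21 January – 22 March 2014: 61 days at 3.1% → $181000 × 3.1% × 61/365 = $937.7288
23 March – 31 December 2014: 284 days at 0.75% → $181000 × 0.75% × 284/365 = $1056.2466
Total = $2163.8178

$2163.82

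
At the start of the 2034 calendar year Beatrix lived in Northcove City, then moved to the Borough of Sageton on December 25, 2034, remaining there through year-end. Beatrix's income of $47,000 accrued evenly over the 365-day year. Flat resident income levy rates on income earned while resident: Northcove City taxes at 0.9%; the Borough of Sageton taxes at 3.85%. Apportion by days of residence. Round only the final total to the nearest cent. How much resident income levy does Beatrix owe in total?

Northcove City, January 1 – December 24, 2034: 358 days → $47,000 × 0.9% × 358/365 = $414.8877
The Borough of Sageton, December 25 – December 31, 2034: 7 days → $47,000 × 3.85% × 7/365 = $34.7027
Total = $449.5904

$449.59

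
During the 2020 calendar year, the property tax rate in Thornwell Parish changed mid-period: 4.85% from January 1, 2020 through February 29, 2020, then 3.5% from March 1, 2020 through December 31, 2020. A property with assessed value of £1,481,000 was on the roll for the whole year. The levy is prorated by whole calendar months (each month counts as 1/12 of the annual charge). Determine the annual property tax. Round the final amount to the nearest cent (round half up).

January 1 – February 29, 2020: 2 months at 4.85% → £1,481,000 × 4.85% × 2/12 = £11,971.4167
March 1 – December 31, 2020: 10 months at 3.5% → £1,481,000 × 3.5% × 10/12 = £43,195.8333
Total = £55,167.2500

£55,167.25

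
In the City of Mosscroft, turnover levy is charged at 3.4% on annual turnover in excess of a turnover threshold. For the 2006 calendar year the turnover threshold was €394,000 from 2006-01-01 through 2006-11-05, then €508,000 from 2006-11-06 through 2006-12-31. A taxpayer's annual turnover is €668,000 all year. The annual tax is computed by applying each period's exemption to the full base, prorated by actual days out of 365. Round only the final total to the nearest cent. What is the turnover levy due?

2006-01-01 to 2006-11-05: 309 days, exemption €394,000 → (€668,000 − €394,000) × 3.4% × 309/365 = €7,886.6959
2006-11-06 to 2006-12-31: 56 days, exemption €508,000 → (€668,000 − €508,000) × 3.4% × 56/365 = €834.6301
Total = €8,721.3260

€8,721.33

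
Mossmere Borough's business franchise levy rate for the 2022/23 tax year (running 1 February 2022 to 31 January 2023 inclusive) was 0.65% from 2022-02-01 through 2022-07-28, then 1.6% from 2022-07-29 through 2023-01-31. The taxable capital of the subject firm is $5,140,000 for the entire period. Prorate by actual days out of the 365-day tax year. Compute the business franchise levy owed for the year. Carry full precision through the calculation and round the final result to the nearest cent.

$58,427.01

2022-02-01 to 2022-07-28: 178 days at 0.65% → $5,140,000 × 0.65% × 178/365 = $16,293.0959
2022-07-29 to 2023-01-31: 187 days at 1.6% → $5,140,000 × 1.6% × 187/365 = $42,133.9178
Total = $58,427.0137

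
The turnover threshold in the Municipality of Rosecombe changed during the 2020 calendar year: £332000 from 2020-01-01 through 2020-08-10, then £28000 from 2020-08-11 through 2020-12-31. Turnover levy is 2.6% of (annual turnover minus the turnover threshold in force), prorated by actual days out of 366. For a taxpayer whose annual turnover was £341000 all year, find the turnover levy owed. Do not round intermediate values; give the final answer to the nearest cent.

£3322.17

2020-01-01 to 2020-08-10: 223 days, exemption £332000 → (£341000 − £332000) × 2.6% × 223/366 = £142.5738
2020-08-11 to 2020-12-31: 143 days, exemption £28000 → (£341000 − £28000) × 2.6% × 143/366 = £3179.6011
Total = £3322.1749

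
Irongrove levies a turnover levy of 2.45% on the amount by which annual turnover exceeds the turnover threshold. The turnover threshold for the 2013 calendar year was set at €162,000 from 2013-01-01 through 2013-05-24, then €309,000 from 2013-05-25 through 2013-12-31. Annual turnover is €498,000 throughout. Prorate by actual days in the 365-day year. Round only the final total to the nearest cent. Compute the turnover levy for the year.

2013-01-01 to 2013-05-24: 144 days, exemption €162,000 → (€498,000 − €162,000) × 2.45% × 144/365 = €3,247.6932
2013-05-25 to 2013-12-31: 221 days, exemption €309,000 → (€498,000 − €309,000) × 2.45% × 221/365 = €2,803.6726
Total = €6,051.3658

€6,051.37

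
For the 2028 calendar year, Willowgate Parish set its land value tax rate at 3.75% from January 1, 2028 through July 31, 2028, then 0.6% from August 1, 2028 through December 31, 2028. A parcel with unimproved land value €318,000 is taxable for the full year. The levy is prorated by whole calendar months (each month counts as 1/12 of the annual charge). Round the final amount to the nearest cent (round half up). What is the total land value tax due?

January 1 – July 31, 2028: 7 months at 3.75% → €318,000 × 3.75% × 7/12 = €6,956.2500
August 1 – December 31, 2028: 5 months at 0.6% → €318,000 × 0.6% × 5/12 = €795.0000
Total = €7,751.2500

€7,751.25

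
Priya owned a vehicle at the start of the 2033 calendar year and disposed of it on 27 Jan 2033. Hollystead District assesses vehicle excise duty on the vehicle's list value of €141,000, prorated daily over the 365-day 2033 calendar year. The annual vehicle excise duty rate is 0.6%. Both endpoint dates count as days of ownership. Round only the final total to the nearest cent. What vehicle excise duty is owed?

€62.58

Days held (1 Jan – 27 Jan 2033): 27 out of 365
Tax = €141,000 × 0.6% × 27/365 = €62.5808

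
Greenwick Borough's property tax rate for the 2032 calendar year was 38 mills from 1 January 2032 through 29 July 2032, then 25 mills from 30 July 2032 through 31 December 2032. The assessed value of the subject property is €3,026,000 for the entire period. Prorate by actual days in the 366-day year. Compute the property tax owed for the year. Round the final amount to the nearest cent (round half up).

€98,328.46

1 January – 29 July 2032: 211 days at 38 mills → €3,026,000 × 3.8% × 211/366 = €66,290.8962
30 July – 31 December 2032: 155 days at 25 mills → €3,026,000 × 2.5% × 155/366 = €32,037.5683
Total = €98,328.4645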